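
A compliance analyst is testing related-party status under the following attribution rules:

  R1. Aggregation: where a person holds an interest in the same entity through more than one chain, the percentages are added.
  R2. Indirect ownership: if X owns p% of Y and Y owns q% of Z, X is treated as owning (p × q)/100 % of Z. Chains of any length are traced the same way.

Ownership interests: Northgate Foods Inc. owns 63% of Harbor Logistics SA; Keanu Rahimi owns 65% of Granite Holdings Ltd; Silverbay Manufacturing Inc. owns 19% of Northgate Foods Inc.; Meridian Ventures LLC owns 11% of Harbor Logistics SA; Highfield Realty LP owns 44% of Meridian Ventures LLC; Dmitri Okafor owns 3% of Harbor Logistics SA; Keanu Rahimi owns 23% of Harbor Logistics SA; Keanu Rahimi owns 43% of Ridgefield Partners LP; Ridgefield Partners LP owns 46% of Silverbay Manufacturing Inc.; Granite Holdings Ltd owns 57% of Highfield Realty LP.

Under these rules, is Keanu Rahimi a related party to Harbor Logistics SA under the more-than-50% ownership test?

No

Chain via Granite Holdings Ltd → Highfield Realty LP → Meridian Ventures LLC (R2): 65% × 57% × 44% × 11% = 1.79322% of Harbor Logistics SA.
Chain via Ridgefield Partners LP → Silverbay Manufacturing Inc. → Northgate Foods Inc. (R2): 43% × 46% × 19% × 63% = 2.367666% of Harbor Logistics SA.
Direct interest in Harbor Logistics SA: 23%.
Aggregating (R1): 1.79322% + 2.367666% + 23% = 27.160886%.
27.160886% does not exceed the 50% threshold, so Keanu is not a related party to Harbor Logistics SA.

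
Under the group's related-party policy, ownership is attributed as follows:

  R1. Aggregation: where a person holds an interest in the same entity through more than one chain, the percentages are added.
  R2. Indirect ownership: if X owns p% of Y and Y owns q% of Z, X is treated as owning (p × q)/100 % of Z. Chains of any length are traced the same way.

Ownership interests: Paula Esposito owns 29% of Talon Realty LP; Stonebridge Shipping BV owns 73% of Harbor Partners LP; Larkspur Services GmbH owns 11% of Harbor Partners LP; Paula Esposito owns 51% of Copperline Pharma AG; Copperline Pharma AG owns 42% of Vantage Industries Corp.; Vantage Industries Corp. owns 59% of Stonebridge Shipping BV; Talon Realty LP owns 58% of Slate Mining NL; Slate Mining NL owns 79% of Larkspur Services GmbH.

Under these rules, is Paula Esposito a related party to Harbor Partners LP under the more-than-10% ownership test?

Chain via Copperline Pharma AG → Vantage Industries Corp. → Stonebridge Shipping BV (R2): 51% × 42% × 59% × 73% = 9.225594% of Harbor Partners LP.
Chain via Talon Realty LP → Slate Mining NL → Larkspur Services GmbH (R2): 29% × 58% × 79% × 11% = 1.461658% of Harbor Partners LP.
Aggregating (R1): 9.225594% + 1.461658% = 10.687252%.
10.687252% exceeds the 10% threshold, so Paula is a related party to Harbor Partners LP.

Yes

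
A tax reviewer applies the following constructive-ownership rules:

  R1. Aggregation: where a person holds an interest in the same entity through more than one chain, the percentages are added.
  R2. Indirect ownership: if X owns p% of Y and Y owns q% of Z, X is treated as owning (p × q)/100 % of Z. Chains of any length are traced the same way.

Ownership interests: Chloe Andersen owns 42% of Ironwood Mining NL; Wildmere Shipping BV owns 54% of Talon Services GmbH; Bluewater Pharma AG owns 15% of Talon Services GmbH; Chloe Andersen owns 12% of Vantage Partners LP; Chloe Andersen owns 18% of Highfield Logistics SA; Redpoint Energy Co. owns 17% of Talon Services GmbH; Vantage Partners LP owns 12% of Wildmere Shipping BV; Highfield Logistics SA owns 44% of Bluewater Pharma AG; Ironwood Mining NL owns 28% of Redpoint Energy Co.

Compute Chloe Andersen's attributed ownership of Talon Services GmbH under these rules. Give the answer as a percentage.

3.9648%

Chain via Ironwood Mining NL → Redpoint Energy Co. (R2): 42% × 28% × 17% = 1.9992% of Talon Services GmbH.
Chain via Highfield Logistics SA → Bluewater Pharma AG (R2): 18% × 44% × 15% = 1.188% of Talon Services GmbH.
Chain via Vantage Partners LP → Wildmere Shipping BV (R2): 12% × 12% × 54% = 0.7776% of Talon Services GmbH.
Aggregating (R1): 1.9992% + 1.188% + 0.7776% = 3.9648%.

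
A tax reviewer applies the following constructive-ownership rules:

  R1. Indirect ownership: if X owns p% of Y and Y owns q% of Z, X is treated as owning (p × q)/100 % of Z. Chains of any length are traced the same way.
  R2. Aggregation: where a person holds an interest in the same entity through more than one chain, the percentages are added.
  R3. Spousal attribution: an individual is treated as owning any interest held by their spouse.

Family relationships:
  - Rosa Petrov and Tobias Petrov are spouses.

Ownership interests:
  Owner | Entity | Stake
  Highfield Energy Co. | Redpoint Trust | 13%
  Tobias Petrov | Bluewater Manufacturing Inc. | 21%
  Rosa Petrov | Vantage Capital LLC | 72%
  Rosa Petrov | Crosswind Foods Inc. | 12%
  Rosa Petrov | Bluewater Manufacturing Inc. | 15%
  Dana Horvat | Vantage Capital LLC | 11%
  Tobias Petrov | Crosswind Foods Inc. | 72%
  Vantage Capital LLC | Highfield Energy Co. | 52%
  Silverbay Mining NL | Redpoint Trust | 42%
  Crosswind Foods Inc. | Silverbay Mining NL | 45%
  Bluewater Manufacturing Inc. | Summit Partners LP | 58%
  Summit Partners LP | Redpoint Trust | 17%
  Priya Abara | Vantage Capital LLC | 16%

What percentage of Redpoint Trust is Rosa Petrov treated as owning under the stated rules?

By spousal attribution (R3), Rosa Petrov is treated as also owning Tobias Petrov's interest in Bluewater Manufacturing Inc, giving 15% + 21% = 36%.
By spousal attribution (R3), Rosa Petrov is treated as also owning Tobias Petrov's interest in Crosswind Foods Inc, giving 12% + 72% = 84%.
Chain via Vantage Capital LLC → Highfield Energy Co. (R1): 72% × 52% × 13% = 4.8672% of Redpoint Trust.
Chain via Bluewater Manufacturing Inc. → Summit Partners LP (R1): 36% × 58% × 17% = 3.5496% of Redpoint Trust.
Chain via Crosswind Foods Inc. → Silverbay Mining NL (R1): 84% × 45% × 42% = 15.876% of Redpoint Trust.
Aggregating (R2): 4.8672% + 3.5496% + 15.876% = 24.2928%.

24.2928%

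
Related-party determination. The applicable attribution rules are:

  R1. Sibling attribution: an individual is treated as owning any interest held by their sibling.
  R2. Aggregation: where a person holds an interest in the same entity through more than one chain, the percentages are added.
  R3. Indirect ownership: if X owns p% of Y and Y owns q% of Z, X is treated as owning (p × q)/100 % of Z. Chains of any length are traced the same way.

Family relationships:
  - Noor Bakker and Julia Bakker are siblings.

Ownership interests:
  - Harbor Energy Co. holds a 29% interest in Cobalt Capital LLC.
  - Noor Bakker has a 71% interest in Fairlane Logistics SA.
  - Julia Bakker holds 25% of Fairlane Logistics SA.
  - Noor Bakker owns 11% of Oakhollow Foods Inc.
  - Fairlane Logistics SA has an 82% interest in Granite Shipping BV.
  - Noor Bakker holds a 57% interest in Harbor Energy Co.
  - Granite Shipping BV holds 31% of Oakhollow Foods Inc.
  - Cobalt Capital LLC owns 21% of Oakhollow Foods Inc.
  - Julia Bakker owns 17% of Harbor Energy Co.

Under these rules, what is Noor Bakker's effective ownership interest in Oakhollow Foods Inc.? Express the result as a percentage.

By sibling attribution (R1), Noor Bakker is treated as also owning Julia Bakker's interest in Fairlane Logistics SA, giving 71% + 25% = 96%.
By sibling attribution (R1), Noor Bakker is treated as also owning Julia Bakker's interest in Harbor Energy Co, giving 57% + 17% = 74%.
Chain via Fairlane Logistics SA → Granite Shipping BV (R3): 96% × 82% × 31% = 24.4032% of Oakhollow Foods Inc.
Chain via Harbor Energy Co. → Cobalt Capital LLC (R3): 74% × 29% × 21% = 4.5066% of Oakhollow Foods Inc.
Direct interest in Oakhollow Foods Inc: 11%.
Aggregating (R2): 24.4032% + 4.5066% + 11% = 39.9098%.

39.9098%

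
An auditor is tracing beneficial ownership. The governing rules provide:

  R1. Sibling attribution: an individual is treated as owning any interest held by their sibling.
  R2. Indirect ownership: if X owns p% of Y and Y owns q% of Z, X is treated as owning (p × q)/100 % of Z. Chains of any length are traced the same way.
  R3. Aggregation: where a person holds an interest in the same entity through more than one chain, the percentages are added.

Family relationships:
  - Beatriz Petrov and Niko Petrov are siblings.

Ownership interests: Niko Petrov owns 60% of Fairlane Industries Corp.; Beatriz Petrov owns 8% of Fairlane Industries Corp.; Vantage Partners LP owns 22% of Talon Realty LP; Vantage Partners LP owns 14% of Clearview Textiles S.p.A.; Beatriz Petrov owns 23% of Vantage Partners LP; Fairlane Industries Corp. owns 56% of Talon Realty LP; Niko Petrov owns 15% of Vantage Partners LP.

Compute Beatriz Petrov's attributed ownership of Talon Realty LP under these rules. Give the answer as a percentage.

By sibling attribution (R1), Beatriz Petrov is treated as also owning Niko Petrov's interest in Fairlane Industries Corp, giving 8% + 60% = 68%.
By sibling attribution (R1), Beatriz Petrov is treated as also owning Niko Petrov's interest in Vantage Partners LP, giving 23% + 15% = 38%.
Chain via Fairlane Industries Corp. (R2): 68% × 56% = 38.08% of Talon Realty LP.
Chain via Vantage Partners LP (R2): 38% × 22% = 8.36% of Talon Realty LP.
Aggregating (R3): 38.08% + 8.36% = 46.44%.

46.44%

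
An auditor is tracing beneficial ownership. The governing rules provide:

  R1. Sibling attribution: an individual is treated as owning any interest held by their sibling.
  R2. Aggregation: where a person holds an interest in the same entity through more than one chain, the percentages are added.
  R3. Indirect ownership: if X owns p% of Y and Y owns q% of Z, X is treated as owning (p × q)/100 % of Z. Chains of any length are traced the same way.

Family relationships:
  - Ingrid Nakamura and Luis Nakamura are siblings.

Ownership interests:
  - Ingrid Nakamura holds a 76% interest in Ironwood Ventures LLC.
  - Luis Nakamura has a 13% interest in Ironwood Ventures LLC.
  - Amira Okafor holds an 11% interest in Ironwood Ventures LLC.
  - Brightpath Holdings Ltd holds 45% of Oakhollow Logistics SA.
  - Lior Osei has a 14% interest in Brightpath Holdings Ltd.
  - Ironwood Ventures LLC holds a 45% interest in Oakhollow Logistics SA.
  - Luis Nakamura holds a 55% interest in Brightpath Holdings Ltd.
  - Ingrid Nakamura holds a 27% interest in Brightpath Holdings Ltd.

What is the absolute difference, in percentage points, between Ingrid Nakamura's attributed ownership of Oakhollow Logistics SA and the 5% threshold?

By sibling attribution (R1), Ingrid Nakamura is treated as also owning Luis Nakamura's interest in Ironwood Ventures LLC, giving 76% + 13% = 89%.
By sibling attribution (R1), Ingrid Nakamura is treated as also owning Luis Nakamura's interest in Brightpath Holdings Ltd, giving 27% + 55% = 82%.
Chain via Ironwood Ventures LLC (R3): 89% × 45% = 40.05% of Oakhollow Logistics SA.
Chain via Brightpath Holdings Ltd (R3): 82% × 45% = 36.9% of Oakhollow Logistics SA.
Aggregating (R2): 40.05% + 36.9% = 76.95%.
76.95% exceeds the 5% threshold by 71.95 percentage points.

71.95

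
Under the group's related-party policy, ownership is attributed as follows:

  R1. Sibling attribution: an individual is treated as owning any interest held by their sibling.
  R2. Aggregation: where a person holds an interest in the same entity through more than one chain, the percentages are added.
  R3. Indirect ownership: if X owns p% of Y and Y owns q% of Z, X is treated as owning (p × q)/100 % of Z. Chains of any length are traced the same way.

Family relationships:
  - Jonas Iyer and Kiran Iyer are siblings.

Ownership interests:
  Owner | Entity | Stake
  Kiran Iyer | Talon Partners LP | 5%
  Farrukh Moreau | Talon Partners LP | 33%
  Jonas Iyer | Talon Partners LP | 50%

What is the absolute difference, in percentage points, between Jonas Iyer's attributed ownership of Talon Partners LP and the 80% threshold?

By sibling attribution (R1), Jonas Iyer is treated as also owning Kiran Iyer's interest in Talon Partners LP, giving 50% + 5% = 55%.
Direct interest in Talon Partners LP: 55%.
55% falls short of the 80% threshold by 25 percentage points.

25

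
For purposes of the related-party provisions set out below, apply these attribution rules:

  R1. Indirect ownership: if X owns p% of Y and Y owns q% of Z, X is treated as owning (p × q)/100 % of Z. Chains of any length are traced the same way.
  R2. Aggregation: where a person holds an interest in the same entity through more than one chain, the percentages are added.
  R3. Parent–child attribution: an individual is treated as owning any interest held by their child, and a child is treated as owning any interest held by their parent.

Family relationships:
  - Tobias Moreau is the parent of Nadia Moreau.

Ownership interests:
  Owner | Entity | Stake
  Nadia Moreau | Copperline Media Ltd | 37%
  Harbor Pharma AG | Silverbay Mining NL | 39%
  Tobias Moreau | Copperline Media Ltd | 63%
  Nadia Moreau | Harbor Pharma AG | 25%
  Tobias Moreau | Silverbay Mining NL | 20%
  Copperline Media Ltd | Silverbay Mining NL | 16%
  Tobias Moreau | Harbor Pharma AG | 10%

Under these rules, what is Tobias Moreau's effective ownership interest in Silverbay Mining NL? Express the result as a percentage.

49.65%

By parent–child attribution (R3), Tobias Moreau is treated as also owning Nadia Moreau's interest in Copperline Media Ltd, giving 63% + 37% = 100%.
By parent–child attribution (R3), Tobias Moreau is treated as also owning Nadia Moreau's interest in Harbor Pharma AG, giving 10% + 25% = 35%.
Chain via Copperline Media Ltd (R1): 100% × 16% = 16% of Silverbay Mining NL.
Chain via Harbor Pharma AG (R1): 35% × 39% = 13.65% of Silverbay Mining NL.
Direct interest in Silverbay Mining NL: 20%.
Aggregating (R2): 16% + 13.65% + 20% = 49.65%.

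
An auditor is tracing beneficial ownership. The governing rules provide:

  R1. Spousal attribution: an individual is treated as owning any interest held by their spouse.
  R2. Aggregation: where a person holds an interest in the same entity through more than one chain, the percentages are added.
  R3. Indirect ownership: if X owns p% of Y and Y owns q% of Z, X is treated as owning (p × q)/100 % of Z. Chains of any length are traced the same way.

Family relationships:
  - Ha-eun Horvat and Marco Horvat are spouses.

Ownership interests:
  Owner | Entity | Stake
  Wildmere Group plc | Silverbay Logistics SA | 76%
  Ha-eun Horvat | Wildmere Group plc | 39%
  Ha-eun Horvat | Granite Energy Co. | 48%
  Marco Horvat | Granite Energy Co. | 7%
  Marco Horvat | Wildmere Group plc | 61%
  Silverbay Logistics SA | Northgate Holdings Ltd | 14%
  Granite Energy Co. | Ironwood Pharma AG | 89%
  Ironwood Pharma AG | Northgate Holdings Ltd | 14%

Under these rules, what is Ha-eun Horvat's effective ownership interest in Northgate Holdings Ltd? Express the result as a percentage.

17.493%

By spousal attribution (R1), Ha-eun Horvat is treated as also owning Marco Horvat's interest in Granite Energy Co, giving 48% + 7% = 55%.
By spousal attribution (R1), Ha-eun Horvat is treated as also owning Marco Horvat's interest in Wildmere Group plc, giving 39% + 61% = 100%.
Chain via Granite Energy Co. → Ironwood Pharma AG (R3): 55% × 89% × 14% = 6.853% of Northgate Holdings Ltd.
Chain via Wildmere Group plc → Silverbay Logistics SA (R3): 100% × 76% × 14% = 10.64% of Northgate Holdings Ltd.
Aggregating (R2): 6.853% + 10.64% = 17.493%.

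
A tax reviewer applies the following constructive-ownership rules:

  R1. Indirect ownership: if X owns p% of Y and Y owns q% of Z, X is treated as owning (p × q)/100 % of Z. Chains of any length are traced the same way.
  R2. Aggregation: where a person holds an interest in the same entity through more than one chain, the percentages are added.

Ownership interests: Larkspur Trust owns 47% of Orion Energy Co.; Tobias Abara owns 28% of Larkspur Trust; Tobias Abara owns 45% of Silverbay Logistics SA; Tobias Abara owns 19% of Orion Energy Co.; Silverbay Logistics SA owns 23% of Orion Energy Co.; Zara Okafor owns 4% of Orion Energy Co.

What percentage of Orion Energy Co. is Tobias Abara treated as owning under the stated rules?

42.51%

Chain via Larkspur Trust (R1): 28% × 47% = 13.16% of Orion Energy Co.
Chain via Silverbay Logistics SA (R1): 45% × 23% = 10.35% of Orion Energy Co.
Direct interest in Orion Energy Co: 19%.
Aggregating (R2): 13.16% + 10.35% + 19% = 42.51%.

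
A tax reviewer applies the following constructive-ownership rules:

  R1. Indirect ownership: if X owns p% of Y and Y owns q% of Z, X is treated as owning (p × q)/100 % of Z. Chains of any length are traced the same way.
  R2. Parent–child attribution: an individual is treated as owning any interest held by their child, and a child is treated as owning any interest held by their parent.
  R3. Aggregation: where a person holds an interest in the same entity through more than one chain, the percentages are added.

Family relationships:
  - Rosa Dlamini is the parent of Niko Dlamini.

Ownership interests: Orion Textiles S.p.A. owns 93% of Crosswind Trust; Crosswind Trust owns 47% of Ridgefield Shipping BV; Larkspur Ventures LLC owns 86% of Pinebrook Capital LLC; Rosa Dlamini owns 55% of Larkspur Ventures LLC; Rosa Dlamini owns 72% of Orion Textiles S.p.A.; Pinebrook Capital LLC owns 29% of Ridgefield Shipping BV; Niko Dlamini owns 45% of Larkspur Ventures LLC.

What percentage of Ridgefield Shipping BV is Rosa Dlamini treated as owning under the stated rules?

By parent–child attribution (R2), Rosa Dlamini is treated as also owning Niko Dlamini's interest in Larkspur Ventures LLC, giving 55% + 45% = 100%.
Chain via Larkspur Ventures LLC → Pinebrook Capital LLC (R1): 100% × 86% × 29% = 24.94% of Ridgefield Shipping BV.
Chain via Orion Textiles S.p.A. → Crosswind Trust (R1): 72% × 93% × 47% = 31.4712% of Ridgefield Shipping BV.
Aggregating (R3): 24.94% + 31.4712% = 56.4112%.

56.4112%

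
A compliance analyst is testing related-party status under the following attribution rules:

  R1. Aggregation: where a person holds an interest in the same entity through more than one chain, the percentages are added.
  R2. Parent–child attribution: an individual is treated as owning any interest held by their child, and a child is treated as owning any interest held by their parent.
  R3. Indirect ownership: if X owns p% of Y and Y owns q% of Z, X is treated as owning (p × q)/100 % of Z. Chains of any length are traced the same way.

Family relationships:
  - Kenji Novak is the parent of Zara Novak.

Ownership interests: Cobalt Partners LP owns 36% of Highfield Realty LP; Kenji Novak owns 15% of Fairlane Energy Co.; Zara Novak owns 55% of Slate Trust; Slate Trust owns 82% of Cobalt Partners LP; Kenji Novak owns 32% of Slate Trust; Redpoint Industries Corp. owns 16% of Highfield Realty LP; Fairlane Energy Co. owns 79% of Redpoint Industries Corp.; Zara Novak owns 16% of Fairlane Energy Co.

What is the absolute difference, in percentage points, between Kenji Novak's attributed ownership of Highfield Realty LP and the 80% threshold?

50.3992

By parent–child attribution (R2), Kenji Novak is treated as also owning Zara Novak's interest in Fairlane Energy Co, giving 15% + 16% = 31%.
By parent–child attribution (R2), Kenji Novak is treated as also owning Zara Novak's interest in Slate Trust, giving 32% + 55% = 87%.
Chain via Fairlane Energy Co. → Redpoint Industries Corp. (R3): 31% × 79% × 16% = 3.9184% of Highfield Realty LP.
Chain via Slate Trust → Cobalt Partners LP (R3): 87% × 82% × 36% = 25.6824% of Highfield Realty LP.
Aggregating (R1): 3.9184% + 25.6824% = 29.6008%.
29.6008% falls short of the 80% threshold by 50.3992 percentage points.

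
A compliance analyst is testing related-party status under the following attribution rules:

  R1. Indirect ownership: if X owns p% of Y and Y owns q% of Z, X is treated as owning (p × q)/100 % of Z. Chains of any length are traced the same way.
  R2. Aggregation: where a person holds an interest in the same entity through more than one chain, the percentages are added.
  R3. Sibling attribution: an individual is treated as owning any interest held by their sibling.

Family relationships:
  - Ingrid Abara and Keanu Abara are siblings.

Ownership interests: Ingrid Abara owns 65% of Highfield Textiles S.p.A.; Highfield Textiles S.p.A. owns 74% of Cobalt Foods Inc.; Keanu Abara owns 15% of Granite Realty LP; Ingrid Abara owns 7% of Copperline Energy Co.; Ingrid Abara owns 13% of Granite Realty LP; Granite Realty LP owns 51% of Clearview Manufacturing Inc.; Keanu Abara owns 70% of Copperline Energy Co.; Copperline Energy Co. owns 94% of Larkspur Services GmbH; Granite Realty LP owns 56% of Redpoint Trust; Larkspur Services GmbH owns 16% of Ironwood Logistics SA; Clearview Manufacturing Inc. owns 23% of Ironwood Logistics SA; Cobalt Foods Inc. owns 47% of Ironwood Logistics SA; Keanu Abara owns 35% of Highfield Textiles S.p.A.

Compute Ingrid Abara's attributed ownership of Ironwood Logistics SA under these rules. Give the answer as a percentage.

49.6452%

By sibling attribution (R3), Ingrid Abara is treated as also owning Keanu Abara's interest in Granite Realty LP, giving 13% + 15% = 28%.
By sibling attribution (R3), Ingrid Abara is treated as also owning Keanu Abara's interest in Highfield Textiles S.p.A, giving 65% + 35% = 100%.
By sibling attribution (R3), Ingrid Abara is treated as also owning Keanu Abara's interest in Copperline Energy Co, giving 7% + 70% = 77%.
Chain via Granite Realty LP → Clearview Manufacturing Inc. (R1): 28% × 51% × 23% = 3.2844% of Ironwood Logistics SA.
Chain via Highfield Textiles S.p.A. → Cobalt Foods Inc. (R1): 100% × 74% × 47% = 34.78% of Ironwood Logistics SA.
Chain via Copperline Energy Co. → Larkspur Services GmbH (R1): 77% × 94% × 16% = 11.5808% of Ironwood Logistics SA.
Aggregating (R2): 3.2844% + 34.78% + 11.5808% = 49.6452%.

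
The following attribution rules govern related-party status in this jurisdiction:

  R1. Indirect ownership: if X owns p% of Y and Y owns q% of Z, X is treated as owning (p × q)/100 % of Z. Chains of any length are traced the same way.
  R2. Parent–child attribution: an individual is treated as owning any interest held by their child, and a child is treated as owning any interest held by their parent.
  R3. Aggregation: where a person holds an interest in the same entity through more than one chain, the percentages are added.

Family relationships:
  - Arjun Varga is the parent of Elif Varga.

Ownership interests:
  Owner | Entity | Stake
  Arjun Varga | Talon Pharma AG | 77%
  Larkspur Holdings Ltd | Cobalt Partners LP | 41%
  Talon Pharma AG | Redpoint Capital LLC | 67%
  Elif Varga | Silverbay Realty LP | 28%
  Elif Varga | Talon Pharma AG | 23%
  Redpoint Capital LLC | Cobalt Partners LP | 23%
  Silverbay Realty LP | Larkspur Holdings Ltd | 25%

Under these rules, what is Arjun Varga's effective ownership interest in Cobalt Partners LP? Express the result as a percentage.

18.28%

By parent–child attribution (R2), Arjun Varga is treated as also owning Elif Varga's interest in Talon Pharma AG, giving 77% + 23% = 100%.
By parent–child attribution (R2), Arjun Varga is treated as owning Elif Varga's 28% interest in Silverbay Realty LP.
Chain via Talon Pharma AG → Redpoint Capital LLC (R1): 100% × 67% × 23% = 15.41% of Cobalt Partners LP.
Chain via Silverbay Realty LP → Larkspur Holdings Ltd (R1): 28% × 25% × 41% = 2.87% of Cobalt Partners LP.
Aggregating (R3): 15.41% + 2.87% = 18.28%.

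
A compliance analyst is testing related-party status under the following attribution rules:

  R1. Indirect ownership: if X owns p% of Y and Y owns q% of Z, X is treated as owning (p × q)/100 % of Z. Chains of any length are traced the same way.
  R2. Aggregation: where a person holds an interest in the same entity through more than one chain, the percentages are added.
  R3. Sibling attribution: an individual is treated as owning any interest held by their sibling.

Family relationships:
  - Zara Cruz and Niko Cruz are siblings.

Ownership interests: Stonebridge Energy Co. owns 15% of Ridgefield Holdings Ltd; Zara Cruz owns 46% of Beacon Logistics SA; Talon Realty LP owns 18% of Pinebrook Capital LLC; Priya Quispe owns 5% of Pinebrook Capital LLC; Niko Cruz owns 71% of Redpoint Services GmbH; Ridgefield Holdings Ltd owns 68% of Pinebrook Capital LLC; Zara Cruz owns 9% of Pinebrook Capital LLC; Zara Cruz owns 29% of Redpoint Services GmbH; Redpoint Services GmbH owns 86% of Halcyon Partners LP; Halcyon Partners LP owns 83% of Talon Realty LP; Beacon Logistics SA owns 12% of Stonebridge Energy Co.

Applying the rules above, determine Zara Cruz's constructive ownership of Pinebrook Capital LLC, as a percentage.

By sibling attribution (R3), Zara Cruz is treated as also owning Niko Cruz's interest in Redpoint Services GmbH, giving 29% + 71% = 100%.
Chain via Beacon Logistics SA → Stonebridge Energy Co. → Ridgefield Holdings Ltd (R1): 46% × 12% × 15% × 68% = 0.56304% of Pinebrook Capital LLC.
Chain via Redpoint Services GmbH → Halcyon Partners LP → Talon Realty LP (R1): 100% × 86% × 83% × 18% = 12.8484% of Pinebrook Capital LLC.
Direct interest in Pinebrook Capital LLC: 9%.
Aggregating (R2): 0.56304% + 12.8484% + 9% = 22.41144%.

22.41144%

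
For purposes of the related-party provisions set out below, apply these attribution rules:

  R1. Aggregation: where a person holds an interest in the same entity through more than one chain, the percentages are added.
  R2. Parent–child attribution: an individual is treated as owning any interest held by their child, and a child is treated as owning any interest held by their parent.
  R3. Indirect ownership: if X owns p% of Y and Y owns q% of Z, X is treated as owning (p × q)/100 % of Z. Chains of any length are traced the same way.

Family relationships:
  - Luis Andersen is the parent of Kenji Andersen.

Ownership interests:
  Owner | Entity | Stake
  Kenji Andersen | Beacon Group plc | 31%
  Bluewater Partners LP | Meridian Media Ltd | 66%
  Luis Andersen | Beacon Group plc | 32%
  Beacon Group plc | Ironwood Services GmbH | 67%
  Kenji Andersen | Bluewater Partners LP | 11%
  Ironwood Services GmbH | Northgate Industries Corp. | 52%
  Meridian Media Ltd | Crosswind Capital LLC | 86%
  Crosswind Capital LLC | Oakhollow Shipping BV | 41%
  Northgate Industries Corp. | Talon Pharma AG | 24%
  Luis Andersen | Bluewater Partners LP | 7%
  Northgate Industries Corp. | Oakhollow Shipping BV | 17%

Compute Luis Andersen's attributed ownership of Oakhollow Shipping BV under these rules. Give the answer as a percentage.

By parent–child attribution (R2), Luis Andersen is treated as also owning Kenji Andersen's interest in Bluewater Partners LP, giving 7% + 11% = 18%.
By parent–child attribution (R2), Luis Andersen is treated as also owning Kenji Andersen's interest in Beacon Group plc, giving 32% + 31% = 63%.
Chain via Bluewater Partners LP → Meridian Media Ltd → Crosswind Capital LLC (R3): 18% × 66% × 86% × 41% = 4.188888% of Oakhollow Shipping BV.
Chain via Beacon Group plc → Ironwood Services GmbH → Northgate Industries Corp. (R3): 63% × 67% × 52% × 17% = 3.731364% of Oakhollow Shipping BV.
Aggregating (R1): 4.188888% + 3.731364% = 7.920252%.

7.920252%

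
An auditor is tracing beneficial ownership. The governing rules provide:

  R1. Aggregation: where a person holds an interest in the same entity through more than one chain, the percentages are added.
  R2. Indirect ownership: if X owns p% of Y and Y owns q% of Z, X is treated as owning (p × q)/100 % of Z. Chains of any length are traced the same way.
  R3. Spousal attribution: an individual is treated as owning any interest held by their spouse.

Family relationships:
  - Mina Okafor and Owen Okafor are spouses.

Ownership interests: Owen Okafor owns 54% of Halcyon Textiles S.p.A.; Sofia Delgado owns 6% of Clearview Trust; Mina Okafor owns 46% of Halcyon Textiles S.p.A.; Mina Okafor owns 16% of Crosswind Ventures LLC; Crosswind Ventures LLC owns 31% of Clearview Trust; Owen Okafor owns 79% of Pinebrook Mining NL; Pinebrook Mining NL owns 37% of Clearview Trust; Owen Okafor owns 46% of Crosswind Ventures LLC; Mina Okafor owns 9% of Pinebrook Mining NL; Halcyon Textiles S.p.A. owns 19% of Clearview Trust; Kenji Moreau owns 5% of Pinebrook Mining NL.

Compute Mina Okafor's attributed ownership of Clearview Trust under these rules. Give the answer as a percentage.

70.78%

By spousal attribution (R3), Mina Okafor is treated as also owning Owen Okafor's interest in Halcyon Textiles S.p.A, giving 46% + 54% = 100%.
By spousal attribution (R3), Mina Okafor is treated as also owning Owen Okafor's interest in Crosswind Ventures LLC, giving 16% + 46% = 62%.
By spousal attribution (R3), Mina Okafor is treated as also owning Owen Okafor's interest in Pinebrook Mining NL, giving 9% + 79% = 88%.
Chain via Halcyon Textiles S.p.A. (R2): 100% × 19% = 19% of Clearview Trust.
Chain via Crosswind Ventures LLC (R2): 62% × 31% = 19.22% of Clearview Trust.
Chain via Pinebrook Mining NL (R2): 88% × 37% = 32.56% of Clearview Trust.
Aggregating (R1): 19% + 19.22% + 32.56% = 70.78%.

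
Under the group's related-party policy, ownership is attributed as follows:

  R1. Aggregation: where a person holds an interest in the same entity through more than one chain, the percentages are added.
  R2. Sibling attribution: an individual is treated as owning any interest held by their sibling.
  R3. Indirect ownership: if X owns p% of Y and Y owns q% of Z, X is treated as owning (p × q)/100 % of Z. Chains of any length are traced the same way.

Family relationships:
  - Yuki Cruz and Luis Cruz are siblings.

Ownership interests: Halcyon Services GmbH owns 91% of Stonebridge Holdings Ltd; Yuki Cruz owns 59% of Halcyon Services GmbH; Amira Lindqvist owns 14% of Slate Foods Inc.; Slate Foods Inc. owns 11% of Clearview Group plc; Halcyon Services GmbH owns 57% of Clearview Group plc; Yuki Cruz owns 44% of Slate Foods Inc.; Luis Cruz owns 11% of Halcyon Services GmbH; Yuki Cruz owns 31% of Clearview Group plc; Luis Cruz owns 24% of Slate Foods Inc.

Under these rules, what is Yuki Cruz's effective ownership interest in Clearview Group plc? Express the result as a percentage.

By sibling attribution (R2), Yuki Cruz is treated as also owning Luis Cruz's interest in Halcyon Services GmbH, giving 59% + 11% = 70%.
By sibling attribution (R2), Yuki Cruz is treated as also owning Luis Cruz's interest in Slate Foods Inc, giving 44% + 24% = 68%.
Chain via Halcyon Services GmbH (R3): 70% × 57% = 39.9% of Clearview Group plc.
Chain via Slate Foods Inc. (R3): 68% × 11% = 7.48% of Clearview Group plc.
Direct interest in Clearview Group plc: 31%.
Aggregating (R1): 39.9% + 7.48% + 31% = 78.38%.

78.38%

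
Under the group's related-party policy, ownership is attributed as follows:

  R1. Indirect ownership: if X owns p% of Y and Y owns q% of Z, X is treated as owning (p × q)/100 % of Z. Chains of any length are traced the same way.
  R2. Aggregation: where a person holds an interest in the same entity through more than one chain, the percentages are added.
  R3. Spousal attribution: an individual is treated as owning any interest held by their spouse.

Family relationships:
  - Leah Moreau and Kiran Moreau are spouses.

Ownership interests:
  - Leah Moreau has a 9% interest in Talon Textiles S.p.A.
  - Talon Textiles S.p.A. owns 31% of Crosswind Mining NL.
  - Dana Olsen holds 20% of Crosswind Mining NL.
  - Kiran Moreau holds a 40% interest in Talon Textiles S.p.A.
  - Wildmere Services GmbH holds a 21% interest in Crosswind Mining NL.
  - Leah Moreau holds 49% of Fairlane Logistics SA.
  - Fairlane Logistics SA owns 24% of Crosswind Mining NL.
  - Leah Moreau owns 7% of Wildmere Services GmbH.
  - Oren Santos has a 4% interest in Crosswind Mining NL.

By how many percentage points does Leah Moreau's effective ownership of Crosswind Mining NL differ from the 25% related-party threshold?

3.42

By spousal attribution (R3), Leah Moreau is treated as also owning Kiran Moreau's interest in Talon Textiles S.p.A, giving 9% + 40% = 49%.
Chain via Wildmere Services GmbH (R1): 7% × 21% = 1.47% of Crosswind Mining NL.
Chain via Fairlane Logistics SA (R1): 49% × 24% = 11.76% of Crosswind Mining NL.
Chain via Talon Textiles S.p.A. (R1): 49% × 31% = 15.19% of Crosswind Mining NL.
Aggregating (R2): 1.47% + 11.76% + 15.19% = 28.42%.
28.42% exceeds the 25% threshold by 3.42 percentage points.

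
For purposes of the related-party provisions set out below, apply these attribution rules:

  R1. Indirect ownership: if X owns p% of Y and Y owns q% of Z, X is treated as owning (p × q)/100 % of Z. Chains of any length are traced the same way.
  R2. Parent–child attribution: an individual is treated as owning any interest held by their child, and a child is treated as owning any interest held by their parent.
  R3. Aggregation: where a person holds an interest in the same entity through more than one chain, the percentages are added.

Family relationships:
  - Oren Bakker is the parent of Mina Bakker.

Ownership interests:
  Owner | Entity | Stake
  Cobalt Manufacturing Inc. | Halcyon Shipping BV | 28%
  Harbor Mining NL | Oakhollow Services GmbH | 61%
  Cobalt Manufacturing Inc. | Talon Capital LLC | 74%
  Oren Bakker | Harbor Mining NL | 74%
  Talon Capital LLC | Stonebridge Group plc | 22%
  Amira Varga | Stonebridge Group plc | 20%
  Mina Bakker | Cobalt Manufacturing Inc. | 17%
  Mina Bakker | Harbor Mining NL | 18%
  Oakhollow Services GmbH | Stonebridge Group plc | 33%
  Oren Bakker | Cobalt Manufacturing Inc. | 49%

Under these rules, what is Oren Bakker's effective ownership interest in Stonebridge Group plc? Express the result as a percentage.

By parent–child attribution (R2), Oren Bakker is treated as also owning Mina Bakker's interest in Cobalt Manufacturing Inc, giving 49% + 17% = 66%.
By parent–child attribution (R2), Oren Bakker is treated as also owning Mina Bakker's interest in Harbor Mining NL, giving 74% + 18% = 92%.
Chain via Cobalt Manufacturing Inc. → Talon Capital LLC (R1): 66% × 74% × 22% = 10.7448% of Stonebridge Group plc.
Chain via Harbor Mining NL → Oakhollow Services GmbH (R1): 92% × 61% × 33% = 18.5196% of Stonebridge Group plc.
Aggregating (R3): 10.7448% + 18.5196% = 29.2644%.

29.2644%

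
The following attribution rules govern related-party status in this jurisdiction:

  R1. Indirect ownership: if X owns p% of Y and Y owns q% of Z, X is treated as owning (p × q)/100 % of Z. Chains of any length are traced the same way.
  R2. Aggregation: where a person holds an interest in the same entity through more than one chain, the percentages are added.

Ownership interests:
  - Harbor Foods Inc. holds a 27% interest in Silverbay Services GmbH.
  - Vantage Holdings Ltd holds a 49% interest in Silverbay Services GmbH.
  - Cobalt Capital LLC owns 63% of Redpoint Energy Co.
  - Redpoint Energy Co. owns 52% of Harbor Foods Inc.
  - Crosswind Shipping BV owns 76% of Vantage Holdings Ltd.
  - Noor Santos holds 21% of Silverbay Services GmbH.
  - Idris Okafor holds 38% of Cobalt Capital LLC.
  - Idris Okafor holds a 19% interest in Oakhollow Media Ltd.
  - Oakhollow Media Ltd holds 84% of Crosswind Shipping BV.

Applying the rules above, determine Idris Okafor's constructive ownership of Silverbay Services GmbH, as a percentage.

Chain via Oakhollow Media Ltd → Crosswind Shipping BV → Vantage Holdings Ltd (R1): 19% × 84% × 76% × 49% = 5.943504% of Silverbay Services GmbH.
Chain via Cobalt Capital LLC → Redpoint Energy Co. → Harbor Foods Inc. (R1): 38% × 63% × 52% × 27% = 3.361176% of Silverbay Services GmbH.
Aggregating (R2): 5.943504% + 3.361176% = 9.30468%.

9.30468%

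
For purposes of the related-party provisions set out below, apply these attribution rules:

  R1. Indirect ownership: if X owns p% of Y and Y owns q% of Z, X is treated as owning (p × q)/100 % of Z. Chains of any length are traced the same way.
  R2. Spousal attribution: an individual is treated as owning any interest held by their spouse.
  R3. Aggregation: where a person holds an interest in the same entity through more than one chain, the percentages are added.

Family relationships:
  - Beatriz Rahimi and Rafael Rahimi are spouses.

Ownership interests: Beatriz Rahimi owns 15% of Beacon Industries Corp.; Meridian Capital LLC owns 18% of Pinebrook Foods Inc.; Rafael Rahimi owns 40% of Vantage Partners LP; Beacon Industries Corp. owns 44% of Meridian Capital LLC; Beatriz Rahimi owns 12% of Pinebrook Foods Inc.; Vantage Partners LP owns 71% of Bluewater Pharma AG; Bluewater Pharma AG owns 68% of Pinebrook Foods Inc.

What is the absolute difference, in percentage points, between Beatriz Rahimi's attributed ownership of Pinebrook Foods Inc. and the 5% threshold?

27.5

By spousal attribution (R2), Beatriz Rahimi is treated as owning Rafael Rahimi's 40% interest in Vantage Partners LP.
Chain via Beacon Industries Corp. → Meridian Capital LLC (R1): 15% × 44% × 18% = 1.188% of Pinebrook Foods Inc.
Direct interest in Pinebrook Foods Inc: 12%.
Chain via Vantage Partners LP → Bluewater Pharma AG (R1): 40% × 71% × 68% = 19.312% of Pinebrook Foods Inc.
Aggregating (R3): 1.188% + 12% + 19.312% = 32.5%.
32.5% exceeds the 5% threshold by 27.5 percentage points.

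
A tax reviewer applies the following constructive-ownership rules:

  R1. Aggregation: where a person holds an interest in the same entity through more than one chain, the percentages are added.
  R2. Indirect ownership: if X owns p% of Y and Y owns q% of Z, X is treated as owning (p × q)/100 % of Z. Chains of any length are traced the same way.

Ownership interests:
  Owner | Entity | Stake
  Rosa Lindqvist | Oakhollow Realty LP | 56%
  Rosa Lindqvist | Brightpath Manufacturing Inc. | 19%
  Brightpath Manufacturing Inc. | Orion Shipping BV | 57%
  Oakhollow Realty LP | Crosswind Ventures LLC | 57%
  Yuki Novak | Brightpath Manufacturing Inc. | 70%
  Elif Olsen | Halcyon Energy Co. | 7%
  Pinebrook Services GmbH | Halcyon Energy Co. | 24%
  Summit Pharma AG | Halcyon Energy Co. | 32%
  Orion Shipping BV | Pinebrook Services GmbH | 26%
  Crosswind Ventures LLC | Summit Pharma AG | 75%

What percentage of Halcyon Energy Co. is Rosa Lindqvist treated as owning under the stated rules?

Chain via Brightpath Manufacturing Inc. → Orion Shipping BV → Pinebrook Services GmbH (R2): 19% × 57% × 26% × 24% = 0.675792% of Halcyon Energy Co.
Chain via Oakhollow Realty LP → Crosswind Ventures LLC → Summit Pharma AG (R2): 56% × 57% × 75% × 32% = 7.6608% of Halcyon Energy Co.
Aggregating (R1): 0.675792% + 7.6608% = 8.336592%.

8.336592%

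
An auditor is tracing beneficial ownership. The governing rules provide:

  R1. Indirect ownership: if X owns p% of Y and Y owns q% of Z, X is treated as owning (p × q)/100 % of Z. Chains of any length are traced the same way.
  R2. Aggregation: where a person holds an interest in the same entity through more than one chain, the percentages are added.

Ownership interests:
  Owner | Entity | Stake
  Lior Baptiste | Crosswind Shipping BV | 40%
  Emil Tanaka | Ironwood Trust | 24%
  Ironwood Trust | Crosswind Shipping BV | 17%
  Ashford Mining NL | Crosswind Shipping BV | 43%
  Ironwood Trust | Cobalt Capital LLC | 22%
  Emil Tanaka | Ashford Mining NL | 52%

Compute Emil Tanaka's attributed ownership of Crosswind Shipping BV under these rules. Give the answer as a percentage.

26.44%

Chain via Ashford Mining NL (R1): 52% × 43% = 22.36% of Crosswind Shipping BV.
Chain via Ironwood Trust (R1): 24% × 17% = 4.08% of Crosswind Shipping BV.
Aggregating (R2): 22.36% + 4.08% = 26.44%.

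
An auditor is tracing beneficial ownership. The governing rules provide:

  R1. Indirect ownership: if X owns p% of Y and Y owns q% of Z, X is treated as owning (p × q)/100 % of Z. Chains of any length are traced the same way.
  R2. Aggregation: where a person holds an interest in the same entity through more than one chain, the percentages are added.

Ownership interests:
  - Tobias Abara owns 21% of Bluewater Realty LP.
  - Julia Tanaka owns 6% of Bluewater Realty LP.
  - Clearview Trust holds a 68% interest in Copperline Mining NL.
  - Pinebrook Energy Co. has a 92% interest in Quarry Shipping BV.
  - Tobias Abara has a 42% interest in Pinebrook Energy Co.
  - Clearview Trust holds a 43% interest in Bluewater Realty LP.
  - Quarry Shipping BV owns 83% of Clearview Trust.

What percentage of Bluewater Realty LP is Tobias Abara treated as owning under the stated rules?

Chain via Pinebrook Energy Co. → Quarry Shipping BV → Clearview Trust (R1): 42% × 92% × 83% × 43% = 13.790616% of Bluewater Realty LP.
Direct interest in Bluewater Realty LP: 21%.
Aggregating (R2): 13.790616% + 21% = 34.790616%.

34.790616%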